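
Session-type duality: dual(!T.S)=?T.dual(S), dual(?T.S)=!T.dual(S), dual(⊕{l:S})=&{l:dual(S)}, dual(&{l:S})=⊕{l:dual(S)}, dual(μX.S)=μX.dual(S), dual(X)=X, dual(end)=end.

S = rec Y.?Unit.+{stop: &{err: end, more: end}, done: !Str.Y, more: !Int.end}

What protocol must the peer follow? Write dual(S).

rec Y.!Unit.&{stop: +{err: end, more: end}, done: ?Str.Y, more: ?Int.end}

rec Y → rec Y  (binder kept)
  ?Unit → !Unit
    +{stop,done,more} → &{stop,done,more}  (⊕→&)
      [stop]
        &{err,more} → +{err,more}  (external→internal)
          [err]
            dual(end) = end
          [more]
            dual(end) = end
      [done]
        !Str → ?Str
          dual(Y) = Y
      [more]
        !Int → ?Int
          dual(end) = end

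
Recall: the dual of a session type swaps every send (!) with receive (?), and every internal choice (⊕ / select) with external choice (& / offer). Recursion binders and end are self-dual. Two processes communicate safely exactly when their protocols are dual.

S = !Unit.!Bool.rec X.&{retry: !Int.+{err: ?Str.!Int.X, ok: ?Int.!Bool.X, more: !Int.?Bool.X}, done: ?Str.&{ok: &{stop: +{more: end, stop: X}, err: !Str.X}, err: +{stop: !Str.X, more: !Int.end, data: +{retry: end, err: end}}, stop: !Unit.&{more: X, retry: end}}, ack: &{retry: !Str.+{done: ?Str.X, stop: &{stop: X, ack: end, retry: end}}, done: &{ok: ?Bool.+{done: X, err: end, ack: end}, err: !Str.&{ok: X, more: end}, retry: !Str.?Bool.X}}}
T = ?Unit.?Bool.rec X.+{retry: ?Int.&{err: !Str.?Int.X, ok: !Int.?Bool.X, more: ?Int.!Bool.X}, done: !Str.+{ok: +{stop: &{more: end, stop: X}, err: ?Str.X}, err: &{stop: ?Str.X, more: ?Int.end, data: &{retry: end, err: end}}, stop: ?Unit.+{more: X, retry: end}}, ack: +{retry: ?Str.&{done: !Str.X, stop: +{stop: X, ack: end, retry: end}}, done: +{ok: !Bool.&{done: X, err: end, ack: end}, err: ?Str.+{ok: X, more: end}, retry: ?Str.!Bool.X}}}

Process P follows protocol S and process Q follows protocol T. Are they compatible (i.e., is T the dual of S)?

YES

!Unit vs ?Unit  ✓
  !Bool vs ?Bool  ✓
    rec X vs rec X  ✓ (binder kept)
      &{retry,done,ack} vs +{retry,done,ack}  ✓ labels match
        [retry]
          !Int vs ?Int  ✓
            +{err,ok,more} vs &{err,ok,more}  ✓ labels match
              [err]
                ?Str vs !Str  ✓
                  !Int vs ?Int  ✓
                    X vs X  ✓
              [ok]
                ?Int vs !Int  ✓
                  !Bool vs ?Bool  ✓
                    X vs X  ✓
              [more]
                !Int vs ?Int  ✓
                  ?Bool vs !Bool  ✓
                    X vs X  ✓
        [done]
          ?Str vs !Str  ✓
            &{ok,err,stop} vs +{ok,err,stop}  ✓ labels match
              [ok]
                &{stop,err} vs +{stop,err}  ✓ labels match
                  [stop]
                    +{more,stop} vs &{more,stop}  ✓ labels match
                      [more]
                        end vs end  ✓
                      [stop]
                        X vs X  ✓
                  [err]
                    !Str vs ?Str  ✓
                      X vs X  ✓
              [err]
                +{stop,more,data} vs &{stop,more,data}  ✓ labels match
                  [stop]
                    !Str vs ?Str  ✓
                      X vs X  ✓
                  [more]
                    !Int vs ?Int  ✓
                      end vs end  ✓
                  [data]
                    +{retry,err} vs &{retry,err}  ✓ labels match
                      [retry]
                        end vs end  ✓
                      [err]
                        end vs end  ✓
              [stop]
                !Unit vs ?Unit  ✓
                  &{more,retry} vs +{more,retry}  ✓ labels match
                    [more]
                      X vs X  ✓
                    [retry]
                      end vs end  ✓
        [ack]
          &{retry,done} vs +{retry,done}  ✓ labels match
            [retry]
              !Str vs ?Str  ✓
                +{done,stop} vs &{done,stop}  ✓ labels match
                  [done]
                    ?Str vs !Str  ✓
                      X vs X  ✓
                  [stop]
                    &{stop,ack,retry} vs +{stop,ack,retry}  ✓ labels match
                      [stop]
                        X vs X  ✓
                      [ack]
                        end vs end  ✓
                      [retry]
                        end vs end  ✓
            [done]
              &{ok,err,retry} vs +{ok,err,retry}  ✓ labels match
                [ok]
                  ?Bool vs !Bool  ✓
                    +{done,err,ack} vs &{done,err,ack}  ✓ labels match
                      [done]
                        X vs X  ✓
                      [err]
                        end vs end  ✓
                      [ack]
                        end vs end  ✓
                [err]
                  !Str vs ?Str  ✓
                    &{ok,more} vs +{ok,more}  ✓ labels match
                      [ok]
                        X vs X  ✓
                      [more]
                        end vs end  ✓
                [retry]
                  !Str vs ?Str  ✓
                    ?Bool vs !Bool  ✓
                      X vs X  ✓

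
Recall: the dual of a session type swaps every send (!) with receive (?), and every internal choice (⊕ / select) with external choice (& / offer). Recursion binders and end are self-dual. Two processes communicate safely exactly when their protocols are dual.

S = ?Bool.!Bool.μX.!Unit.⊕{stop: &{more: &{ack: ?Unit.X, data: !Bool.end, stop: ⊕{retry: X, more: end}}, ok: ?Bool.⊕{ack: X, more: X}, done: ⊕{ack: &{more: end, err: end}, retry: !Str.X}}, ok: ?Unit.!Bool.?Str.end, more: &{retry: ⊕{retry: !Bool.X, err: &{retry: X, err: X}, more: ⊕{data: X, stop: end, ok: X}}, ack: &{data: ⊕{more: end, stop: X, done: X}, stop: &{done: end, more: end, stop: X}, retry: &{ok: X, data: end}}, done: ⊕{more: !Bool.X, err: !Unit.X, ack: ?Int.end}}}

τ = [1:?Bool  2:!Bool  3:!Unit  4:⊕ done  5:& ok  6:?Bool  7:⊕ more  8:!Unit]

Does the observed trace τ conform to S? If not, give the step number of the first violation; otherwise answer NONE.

4

step 1: ?Bool  ✓  state: !Bool.μX.…
step 2: !Bool  ✓  state: μX.…
step 3: !Unit  ✓  state: ⊕{stop: &{more: &{ack: ?Unit.μX.…, data: !Bool.end, stop: ⊕{retry: μX.…, more: end}}, ok: ?Bool.⊕{ack: μX.…, more: μX.…}, done: ⊕{ack: &{more: end, err: end}, retry: !Str.μX.…}}, ok: ?Unit.!Bool.?Str.end, more: &{retry: ⊕{retry: !Bool.μX.…, err: &{retry: μX.…, err: μX.…}, more: ⊕{data: μX.…, stop: end, ok: μX.…}}, ack: &{data: ⊕{more: end, stop: μX.…, done: μX.…}, stop: &{done: end, more: end, stop: μX.…}, retry: &{ok: μX.…, data: end}}, done: ⊕{more: !Bool.μX.…, err: !Unit.μX.…, ack: ?Int.end}}}
step 4: got ⊕ done, protocol expects ⊕ stop or ⊕ ok or ⊕ more  ✗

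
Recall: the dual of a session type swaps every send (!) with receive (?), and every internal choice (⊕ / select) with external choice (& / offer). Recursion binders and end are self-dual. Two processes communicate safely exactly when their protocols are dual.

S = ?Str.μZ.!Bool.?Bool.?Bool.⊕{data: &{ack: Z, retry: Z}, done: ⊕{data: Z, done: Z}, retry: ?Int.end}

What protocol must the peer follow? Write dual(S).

!Str.μZ.?Bool.!Bool.!Bool.&{data: ⊕{ack: Z, retry: Z}, done: &{data: Z, done: Z}, retry: !Int.end}

?Str = !Str
  μZ = μZ  (binder kept)
    !Bool = ?Bool
      ?Bool = !Bool
        ?Bool = !Bool
          ⊕{data,done,retry} = &{data,done,retry}  (select→offer)
            • data:
              &{ack,retry} = ⊕{ack,retry}  (external→internal)
                • ack:
                  Z ↦ Z
                • retry:
                  Z ↦ Z
            • done:
              ⊕{data,done} = &{data,done}  (select→offer)
                • data:
                  Z ↦ Z
                • done:
                  Z ↦ Z
            • retry:
              ?Int = !Int
                end ↦ end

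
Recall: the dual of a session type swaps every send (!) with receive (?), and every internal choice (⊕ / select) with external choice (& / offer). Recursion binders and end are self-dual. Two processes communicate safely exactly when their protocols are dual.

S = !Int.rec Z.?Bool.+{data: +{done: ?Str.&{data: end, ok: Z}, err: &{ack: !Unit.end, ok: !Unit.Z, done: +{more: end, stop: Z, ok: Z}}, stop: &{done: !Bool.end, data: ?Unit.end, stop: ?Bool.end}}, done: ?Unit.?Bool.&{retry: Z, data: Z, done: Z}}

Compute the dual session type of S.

!Int → ?Int
  rec Z → rec Z  (binder kept)
    ?Bool → !Bool
      +{data,done} → &{data,done}  (select→offer)
        case data:
          +{done,err,stop} → &{done,err,stop}  (select→offer)
            case done:
              ?Str → !Str
                &{data,ok} → +{data,ok}  (&→⊕)
                  case data:
                    dual(end) = end
                  case ok:
                    dual(Z) = Z
            case err:
              &{ack,ok,done} → +{ack,ok,done}  (&→⊕)
                case ack:
                  !Unit → ?Unit
                    dual(end) = end
                case ok:
                  !Unit → ?Unit
                    dual(Z) = Z
                case done:
                  +{more,stop,ok} → &{more,stop,ok}  (select→offer)
                    case more:
                      dual(end) = end
                    case stop:
                      dual(Z) = Z
                    case ok:
                      dual(Z) = Z
            case stop:
              &{done,data,stop} → +{done,data,stop}  (&→⊕)
                case done:
                  !Bool → ?Bool
                    dual(end) = end
                case data:
                  ?Unit → !Unit
                    dual(end) = end
                case stop:
                  ?Bool → !Bool
                    dual(end) = end
        case done:
          ?Unit → !Unit
            ?Bool → !Bool
              &{retry,data,done} → +{retry,data,done}  (&→⊕)
                case retry:
                  dual(Z) = Z
                case data:
                  dual(Z) = Z
                case done:
                  dual(Z) = Z

?Int.rec Z.!Bool.&{data: &{done: !Str.+{data: end, ok: Z}, err: +{ack: ?Unit.end, ok: ?Unit.Z, done: &{more: end, stop: Z, ok: Z}}, stop: +{done: ?Bool.end, data: !Unit.end, stop: !Bool.end}}, done: !Unit.!Bool.+{retry: Z, data: Z, done: Z}}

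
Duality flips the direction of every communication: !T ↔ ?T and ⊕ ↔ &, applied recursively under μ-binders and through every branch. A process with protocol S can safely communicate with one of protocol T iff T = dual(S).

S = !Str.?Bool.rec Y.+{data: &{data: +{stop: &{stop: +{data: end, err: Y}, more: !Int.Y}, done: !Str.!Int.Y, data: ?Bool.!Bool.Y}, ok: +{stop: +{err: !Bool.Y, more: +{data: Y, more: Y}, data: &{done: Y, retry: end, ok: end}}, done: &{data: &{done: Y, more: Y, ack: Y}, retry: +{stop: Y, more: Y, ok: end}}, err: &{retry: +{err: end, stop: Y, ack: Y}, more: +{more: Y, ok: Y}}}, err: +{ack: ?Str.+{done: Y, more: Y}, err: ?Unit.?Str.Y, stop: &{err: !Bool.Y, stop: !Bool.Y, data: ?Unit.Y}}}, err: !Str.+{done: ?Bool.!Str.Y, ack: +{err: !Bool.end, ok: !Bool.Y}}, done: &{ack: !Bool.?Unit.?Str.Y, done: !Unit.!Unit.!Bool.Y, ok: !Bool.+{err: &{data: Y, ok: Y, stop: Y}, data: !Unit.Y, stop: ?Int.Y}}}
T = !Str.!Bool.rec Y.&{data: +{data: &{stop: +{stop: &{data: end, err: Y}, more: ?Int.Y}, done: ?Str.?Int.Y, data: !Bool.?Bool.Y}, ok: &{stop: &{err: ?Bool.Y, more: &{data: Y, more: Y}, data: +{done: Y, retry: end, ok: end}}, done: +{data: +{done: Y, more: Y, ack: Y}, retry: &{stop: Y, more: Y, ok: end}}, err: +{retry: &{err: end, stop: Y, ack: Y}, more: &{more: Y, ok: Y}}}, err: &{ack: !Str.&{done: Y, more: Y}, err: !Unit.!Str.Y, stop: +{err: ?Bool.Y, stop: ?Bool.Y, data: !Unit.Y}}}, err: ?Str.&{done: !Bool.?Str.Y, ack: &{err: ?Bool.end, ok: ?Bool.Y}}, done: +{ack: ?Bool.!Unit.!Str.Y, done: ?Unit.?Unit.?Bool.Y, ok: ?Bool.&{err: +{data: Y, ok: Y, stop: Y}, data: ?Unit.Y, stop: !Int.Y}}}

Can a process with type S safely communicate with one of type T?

!Str vs !Str  ✗ same direction on both sides — not dual

NO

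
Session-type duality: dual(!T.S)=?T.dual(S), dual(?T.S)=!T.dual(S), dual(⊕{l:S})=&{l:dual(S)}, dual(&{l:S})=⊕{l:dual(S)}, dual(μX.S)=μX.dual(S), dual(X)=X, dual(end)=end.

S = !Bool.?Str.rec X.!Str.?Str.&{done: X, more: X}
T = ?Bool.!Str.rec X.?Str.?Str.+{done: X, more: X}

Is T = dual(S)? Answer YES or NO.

NO

!Bool | ?Bool  ok
  ?Str | !Str  ok
    rec X | rec X  ok (binder kept)
      !Str | ?Str  ok
        ?Str | ?Str  ✗ same direction on both sides — not dual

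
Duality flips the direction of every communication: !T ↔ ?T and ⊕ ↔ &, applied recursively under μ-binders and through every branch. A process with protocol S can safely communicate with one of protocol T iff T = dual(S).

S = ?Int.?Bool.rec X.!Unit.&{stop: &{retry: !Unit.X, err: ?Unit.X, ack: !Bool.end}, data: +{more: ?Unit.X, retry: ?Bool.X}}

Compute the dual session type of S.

!Int.!Bool.rec X.?Unit.+{stop: +{retry: ?Unit.X, err: !Unit.X, ack: ?Bool.end}, data: &{more: !Unit.X, retry: !Bool.X}}

?Int → !Int
  ?Bool → !Bool
    rec X → rec X  (binder kept)
      !Unit → ?Unit
        &{stop,data} → +{stop,data}  (&→⊕)
          • stop:
            &{retry,err,ack} → +{retry,err,ack}  (&→⊕)
              • retry:
                !Unit → ?Unit
                  X self-dual
              • err:
                ?Unit → !Unit
                  X self-dual
              • ack:
                !Bool → ?Bool
                  end self-dual
          • data:
            +{more,retry} → &{more,retry}  (internal→external)
              • more:
                ?Unit → !Unit
                  X self-dual
              • retry:
                ?Bool → !Bool
                  X self-dual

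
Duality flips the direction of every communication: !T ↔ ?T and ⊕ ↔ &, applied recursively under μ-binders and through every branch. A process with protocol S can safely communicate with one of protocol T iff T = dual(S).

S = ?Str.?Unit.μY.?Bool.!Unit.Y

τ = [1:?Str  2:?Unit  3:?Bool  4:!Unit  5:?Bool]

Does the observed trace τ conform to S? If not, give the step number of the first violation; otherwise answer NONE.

NONE

@1 ?Str  ✓  state: ?Unit.μY.…
@2 ?Unit  ✓  state: μY.…
@3 ?Bool  ✓  state: !Unit.μY.…
@4 !Unit  ✓  state: μY.…
@5 ?Bool  ✓  state: !Unit.μY.…
all 5 steps conform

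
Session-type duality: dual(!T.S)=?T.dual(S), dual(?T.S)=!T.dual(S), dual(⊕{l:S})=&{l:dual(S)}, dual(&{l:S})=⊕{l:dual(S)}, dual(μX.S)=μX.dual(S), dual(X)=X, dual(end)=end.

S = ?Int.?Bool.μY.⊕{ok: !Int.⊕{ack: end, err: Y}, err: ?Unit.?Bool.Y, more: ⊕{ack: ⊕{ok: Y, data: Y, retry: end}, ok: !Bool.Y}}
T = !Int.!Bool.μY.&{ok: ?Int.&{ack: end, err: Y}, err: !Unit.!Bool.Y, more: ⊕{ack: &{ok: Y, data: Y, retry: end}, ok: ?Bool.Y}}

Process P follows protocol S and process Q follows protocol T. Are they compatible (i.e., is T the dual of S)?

?Int | !Int  ✓
  ?Bool | !Bool  ✓
    μY | μY  ✓ (binder kept)
      ⊕{ok,err,more} | &{ok,err,more}  ✓ label sets agree
        • ok:
          !Int | ?Int  ✓
            ⊕{ack,err} | &{ack,err}  ✓ label sets agree
              • ack:
                end | end  ✓
              • err:
                Y | Y  ✓
        • err:
          ?Unit | !Unit  ✓
            ?Bool | !Bool  ✓
              Y | Y  ✓
        • more:
          ⊕{ack,ok} | ⊕{ack,ok}  ✗ choice polarity not flipped — not dual

NO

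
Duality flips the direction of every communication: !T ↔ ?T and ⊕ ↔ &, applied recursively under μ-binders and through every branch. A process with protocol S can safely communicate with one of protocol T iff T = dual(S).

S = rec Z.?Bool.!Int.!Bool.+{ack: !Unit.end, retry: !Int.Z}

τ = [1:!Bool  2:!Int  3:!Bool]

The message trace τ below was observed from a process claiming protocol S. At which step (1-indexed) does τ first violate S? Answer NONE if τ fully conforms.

1

@1 got !Bool, protocol expects ?Bool  ✗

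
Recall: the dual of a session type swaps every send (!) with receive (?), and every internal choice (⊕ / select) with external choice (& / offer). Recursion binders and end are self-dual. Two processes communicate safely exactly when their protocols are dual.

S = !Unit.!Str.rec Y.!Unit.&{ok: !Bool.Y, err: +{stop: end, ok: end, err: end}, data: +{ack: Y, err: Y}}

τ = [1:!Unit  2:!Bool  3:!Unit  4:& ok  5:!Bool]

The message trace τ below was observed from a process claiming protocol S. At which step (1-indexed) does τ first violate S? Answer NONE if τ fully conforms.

step 1: !Unit  match  residual = !Str.rec Y.…
step 2: got !Bool, protocol expects !Str  ✗

2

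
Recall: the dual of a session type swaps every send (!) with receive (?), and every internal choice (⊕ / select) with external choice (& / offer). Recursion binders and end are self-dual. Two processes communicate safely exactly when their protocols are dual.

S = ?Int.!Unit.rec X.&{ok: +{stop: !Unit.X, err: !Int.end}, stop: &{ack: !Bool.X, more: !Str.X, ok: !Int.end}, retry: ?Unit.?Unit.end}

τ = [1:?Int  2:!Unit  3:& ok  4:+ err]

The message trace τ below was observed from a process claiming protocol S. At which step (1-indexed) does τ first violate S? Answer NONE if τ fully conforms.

NONE

step 1: ?Int  ✓  residual = !Unit.rec X.…
step 2: !Unit  ✓  residual = rec X.…
step 3: & ok  ✓  residual = +{stop: !Unit.rec X.…, err: !Int.end}
step 4: + err  ✓  residual = !Int.end
τ conforms to S (length 4)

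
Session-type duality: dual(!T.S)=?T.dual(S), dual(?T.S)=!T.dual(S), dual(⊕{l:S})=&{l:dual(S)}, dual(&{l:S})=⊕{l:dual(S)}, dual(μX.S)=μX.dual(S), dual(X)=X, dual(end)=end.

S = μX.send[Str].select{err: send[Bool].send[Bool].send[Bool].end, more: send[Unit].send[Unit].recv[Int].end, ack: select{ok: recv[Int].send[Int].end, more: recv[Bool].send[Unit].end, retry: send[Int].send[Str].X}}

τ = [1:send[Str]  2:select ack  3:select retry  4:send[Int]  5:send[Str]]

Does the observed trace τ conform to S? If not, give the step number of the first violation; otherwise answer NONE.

step 1: send[Str]  ✓  cont: select{err: send[Bool].send[Bool].send[Bool].end, more: send[Unit].send[Unit].recv[Int].end, ack: select{ok: recv[Int].send[Int].end, more: recv[Bool].send[Unit].end, retry: send[Int].send[Str].μX.…}}
step 2: select ack  ✓  cont: select{ok: recv[Int].send[Int].end, more: recv[Bool].send[Unit].end, retry: send[Int].send[Str].μX.…}
step 3: select retry  ✓  cont: send[Int].send[Str].μX.…
step 4: send[Int]  ✓  cont: send[Str].μX.…
step 5: send[Str]  ✓  cont: μX.…
trace exhausted — no violation

NONE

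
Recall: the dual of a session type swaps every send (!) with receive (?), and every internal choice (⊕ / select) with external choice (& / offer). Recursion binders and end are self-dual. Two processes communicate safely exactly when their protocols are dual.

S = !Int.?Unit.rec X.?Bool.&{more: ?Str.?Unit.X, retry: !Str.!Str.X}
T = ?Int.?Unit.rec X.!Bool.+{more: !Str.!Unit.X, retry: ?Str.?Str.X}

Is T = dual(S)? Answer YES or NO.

!Int | ?Int  ok
  ?Unit | ?Unit  ✗ same direction on both sides — not dual

NO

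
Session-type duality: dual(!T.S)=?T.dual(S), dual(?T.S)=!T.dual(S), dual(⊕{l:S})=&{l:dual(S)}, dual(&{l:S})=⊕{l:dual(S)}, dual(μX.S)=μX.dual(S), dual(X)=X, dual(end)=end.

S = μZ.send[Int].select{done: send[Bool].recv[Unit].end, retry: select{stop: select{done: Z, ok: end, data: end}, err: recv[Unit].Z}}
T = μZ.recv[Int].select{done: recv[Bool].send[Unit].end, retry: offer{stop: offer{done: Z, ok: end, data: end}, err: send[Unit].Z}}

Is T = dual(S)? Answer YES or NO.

NO

μZ ‖ μZ  ✓ (binder kept)
  send[Int] ‖ recv[Int]  ✓
    select{done,retry} ‖ select{done,retry}  ✗ choice polarity not flipped — not dual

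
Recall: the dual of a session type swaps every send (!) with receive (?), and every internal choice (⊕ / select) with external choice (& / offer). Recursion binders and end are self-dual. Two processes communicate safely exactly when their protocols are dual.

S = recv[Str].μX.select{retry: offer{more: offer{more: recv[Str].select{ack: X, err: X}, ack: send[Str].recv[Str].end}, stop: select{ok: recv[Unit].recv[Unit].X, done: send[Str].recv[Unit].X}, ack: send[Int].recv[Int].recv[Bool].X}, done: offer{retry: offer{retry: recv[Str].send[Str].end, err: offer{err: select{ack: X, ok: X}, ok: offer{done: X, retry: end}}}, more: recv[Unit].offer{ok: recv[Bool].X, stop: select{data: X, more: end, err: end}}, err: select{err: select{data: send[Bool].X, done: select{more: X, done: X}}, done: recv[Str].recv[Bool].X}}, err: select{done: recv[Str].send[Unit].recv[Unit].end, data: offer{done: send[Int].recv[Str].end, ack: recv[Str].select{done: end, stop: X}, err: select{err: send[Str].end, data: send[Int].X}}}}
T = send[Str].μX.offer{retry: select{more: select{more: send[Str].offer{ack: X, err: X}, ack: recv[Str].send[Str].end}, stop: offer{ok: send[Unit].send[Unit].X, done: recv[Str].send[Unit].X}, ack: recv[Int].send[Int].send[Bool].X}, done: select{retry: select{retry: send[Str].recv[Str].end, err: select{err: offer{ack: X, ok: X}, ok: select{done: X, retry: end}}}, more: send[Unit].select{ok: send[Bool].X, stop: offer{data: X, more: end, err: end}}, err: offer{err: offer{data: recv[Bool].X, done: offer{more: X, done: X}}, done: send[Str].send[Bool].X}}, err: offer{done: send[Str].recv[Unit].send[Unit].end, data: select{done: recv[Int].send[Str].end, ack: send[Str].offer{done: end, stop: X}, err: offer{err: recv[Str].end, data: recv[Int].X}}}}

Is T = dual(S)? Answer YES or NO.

YES

recv[Str] | send[Str]  ok
  μX | μX  ok (binder kept)
    select{retry,done,err} | offer{retry,done,err}  ok same labels
      • retry:
        offer{more,stop,ack} | select{more,stop,ack}  ok same labels
          • more:
            offer{more,ack} | select{more,ack}  ok same labels
              • more:
                recv[Str] | send[Str]  ok
                  select{ack,err} | offer{ack,err}  ok same labels
                    • ack:
                      X | X  ok
                    • err:
                      X | X  ok
              • ack:
                send[Str] | recv[Str]  ok
                  recv[Str] | send[Str]  ok
                    end | end  ok
          • stop:
            select{ok,done} | offer{ok,done}  ok same labels
              • ok:
                recv[Unit] | send[Unit]  ok
                  recv[Unit] | send[Unit]  ok
                    X | X  ok
              • done:
                send[Str] | recv[Str]  ok
                  recv[Unit] | send[Unit]  ok
                    X | X  ok
          • ack:
            send[Int] | recv[Int]  ok
              recv[Int] | send[Int]  ok
                recv[Bool] | send[Bool]  ok
                  X | X  ok
      • done:
        offer{retry,more,err} | select{retry,more,err}  ok same labels
          • retry:
            offer{retry,err} | select{retry,err}  ok same labels
              • retry:
                recv[Str] | send[Str]  ok
                  send[Str] | recv[Str]  ok
                    end | end  ok
              • err:
                offer{err,ok} | select{err,ok}  ok same labels
                  • err:
                    select{ack,ok} | offer{ack,ok}  ok same labels
                      • ack:
                        X | X  ok
                      • ok:
                        X | X  ok
                  • ok:
                    offer{done,retry} | select{done,retry}  ok same labels
                      • done:
                        X | X  ok
                      • retry:
                        end | end  ok
          • more:
            recv[Unit] | send[Unit]  ok
              offer{ok,stop} | select{ok,stop}  ok same labels
                • ok:
                  recv[Bool] | send[Bool]  ok
                    X | X  ok
                • stop:
                  select{data,more,err} | offer{data,more,err}  ok same labels
                    • data:
                      X | X  ok
                    • more:
                      end | end  ok
                    • err:
                      end | end  ok
          • err:
            select{err,done} | offer{err,done}  ok same labels
              • err:
                select{data,done} | offer{data,done}  ok same labels
                  • data:
                    send[Bool] | recv[Bool]  ok
                      X | X  ok
                  • done:
                    select{more,done} | offer{more,done}  ok same labels
                      • more:
                        X | X  ok
                      • done:
                        X | X  ok
              • done:
                recv[Str] | send[Str]  ok
                  recv[Bool] | send[Bool]  ok
                    X | X  ok
      • err:
        select{done,data} | offer{done,data}  ok same labels
          • done:
            recv[Str] | send[Str]  ok
              send[Unit] | recv[Unit]  ok
                recv[Unit] | send[Unit]  ok
                  end | end  ok
          • data:
            offer{done,ack,err} | select{done,ack,err}  ok same labels
              • done:
                send[Int] | recv[Int]  ok
                  recv[Str] | send[Str]  ok
                    end | end  ok
              • ack:
                recv[Str] | send[Str]  ok
                  select{done,stop} | offer{done,stop}  ok same labels
                    • done:
                      end | end  ok
                    • stop:
                      X | X  ok
              • err:
                select{err,data} | offer{err,data}  ok same labels
                  • err:
                    send[Str] | recv[Str]  ok
                      end | end  ok
                  • data:
                    send[Int] | recv[Int]  ok
                      X | X  ok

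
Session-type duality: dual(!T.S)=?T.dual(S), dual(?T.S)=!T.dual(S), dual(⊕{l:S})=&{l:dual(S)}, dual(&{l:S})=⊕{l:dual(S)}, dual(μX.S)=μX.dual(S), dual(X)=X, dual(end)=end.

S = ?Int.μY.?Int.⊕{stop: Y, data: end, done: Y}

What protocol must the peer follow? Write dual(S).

?Int = !Int
  μY = μY  (rec unchanged)
    ?Int = !Int
      ⊕{stop,data,done} = &{stop,data,done}  (select→offer)
        case stop:
          Y ↦ Y
        case data:
          end ↦ end
        case done:
          Y ↦ Y

!Int.μY.!Int.&{stop: Y, data: end, done: Y}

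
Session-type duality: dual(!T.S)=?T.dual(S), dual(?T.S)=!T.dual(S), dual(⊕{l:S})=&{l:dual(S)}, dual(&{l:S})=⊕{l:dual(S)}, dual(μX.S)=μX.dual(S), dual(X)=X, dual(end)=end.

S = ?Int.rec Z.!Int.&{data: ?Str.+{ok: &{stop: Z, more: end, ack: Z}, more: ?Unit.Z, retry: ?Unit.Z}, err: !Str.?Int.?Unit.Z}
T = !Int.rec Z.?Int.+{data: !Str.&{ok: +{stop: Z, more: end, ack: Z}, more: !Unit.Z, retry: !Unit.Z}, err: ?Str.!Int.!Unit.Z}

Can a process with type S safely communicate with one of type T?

?Int ‖ !Int  ok
  rec Z ‖ rec Z  ok (binder kept)
    !Int ‖ ?Int  ok
      &{data,err} ‖ +{data,err}  ok same labels
        [data]
          ?Str ‖ !Str  ok
            +{ok,more,retry} ‖ &{ok,more,retry}  ok same labels
              [ok]
                &{stop,more,ack} ‖ +{stop,more,ack}  ok same labels
                  [stop]
                    Z ‖ Z  ok
                  [more]
                    end ‖ end  ok
                  [ack]
                    Z ‖ Z  ok
              [more]
                ?Unit ‖ !Unit  ok
                  Z ‖ Z  ok
              [retry]
                ?Unit ‖ !Unit  ok
                  Z ‖ Z  ok
        [err]
          !Str ‖ ?Str  ok
            ?Int ‖ !Int  ok
              ?Unit ‖ !Unit  ok
                Z ‖ Z  ok

YES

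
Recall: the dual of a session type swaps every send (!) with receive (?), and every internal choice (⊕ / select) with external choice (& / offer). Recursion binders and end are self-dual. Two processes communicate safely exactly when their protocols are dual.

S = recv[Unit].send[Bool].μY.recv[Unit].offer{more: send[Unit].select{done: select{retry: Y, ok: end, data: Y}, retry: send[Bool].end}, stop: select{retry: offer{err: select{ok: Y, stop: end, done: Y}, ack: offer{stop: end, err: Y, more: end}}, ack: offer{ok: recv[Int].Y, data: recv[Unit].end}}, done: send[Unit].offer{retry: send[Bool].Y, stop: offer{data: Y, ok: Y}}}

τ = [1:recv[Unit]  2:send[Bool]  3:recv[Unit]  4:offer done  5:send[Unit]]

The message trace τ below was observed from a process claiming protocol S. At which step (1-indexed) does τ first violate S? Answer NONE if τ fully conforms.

@1 recv[Unit]  match  now at send[Bool].μY.…
@2 send[Bool]  match  now at μY.…
@3 recv[Unit]  match  now at offer{more: send[Unit].select{done: select{retry: μY.…, ok: end, data: μY.…}, retry: send[Bool].end}, stop: select{retry: offer{err: select{ok: μY.…, stop: end, done: μY.…}, ack: offer{stop: end, err: μY.…, more: end}}, ack: offer{ok: recv[Int].μY.…, data: recv[Unit].end}}, done: send[Unit].offer{retry: send[Bool].μY.…, stop: offer{data: μY.…, ok: μY.…}}}
@4 offer done  match  now at send[Unit].offer{retry: send[Bool].μY.…, stop: offer{data: μY.…, ok: μY.…}}
@5 send[Unit]  match  now at offer{retry: send[Bool].μY.…, stop: offer{data: μY.…, ok: μY.…}}
all 5 steps conform

NONE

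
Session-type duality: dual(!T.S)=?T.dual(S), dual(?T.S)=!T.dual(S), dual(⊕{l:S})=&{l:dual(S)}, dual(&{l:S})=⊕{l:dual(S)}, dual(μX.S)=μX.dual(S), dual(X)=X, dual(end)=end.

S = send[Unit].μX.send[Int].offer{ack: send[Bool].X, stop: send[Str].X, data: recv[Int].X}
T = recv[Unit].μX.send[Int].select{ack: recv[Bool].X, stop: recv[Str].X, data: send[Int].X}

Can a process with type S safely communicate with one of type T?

send[Unit] ‖ recv[Unit]  match
  μX ‖ μX  match (binder kept)
    send[Int] ‖ send[Int]  ✗ same direction on both sides — not dual

NO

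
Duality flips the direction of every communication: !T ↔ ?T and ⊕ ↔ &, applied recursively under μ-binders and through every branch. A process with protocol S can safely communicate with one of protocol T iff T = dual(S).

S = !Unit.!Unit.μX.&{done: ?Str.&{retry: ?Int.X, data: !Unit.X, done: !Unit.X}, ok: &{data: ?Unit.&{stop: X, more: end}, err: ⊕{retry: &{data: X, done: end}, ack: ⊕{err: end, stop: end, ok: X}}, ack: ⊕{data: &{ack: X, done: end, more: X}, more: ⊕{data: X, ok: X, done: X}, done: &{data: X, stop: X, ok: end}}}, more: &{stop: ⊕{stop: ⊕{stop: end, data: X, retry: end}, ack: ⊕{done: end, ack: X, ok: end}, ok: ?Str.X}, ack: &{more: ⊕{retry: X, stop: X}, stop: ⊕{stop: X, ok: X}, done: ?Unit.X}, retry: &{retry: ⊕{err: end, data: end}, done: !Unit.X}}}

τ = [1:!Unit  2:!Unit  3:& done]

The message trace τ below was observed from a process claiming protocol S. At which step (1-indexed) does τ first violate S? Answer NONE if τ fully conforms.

@1 !Unit  ✓  cont: !Unit.μX.…
@2 !Unit  ✓  cont: μX.…
@3 & done  ✓  cont: ?Str.&{retry: ?Int.μX.…, data: !Unit.μX.…, done: !Unit.μX.…}
all 3 steps conform

NONE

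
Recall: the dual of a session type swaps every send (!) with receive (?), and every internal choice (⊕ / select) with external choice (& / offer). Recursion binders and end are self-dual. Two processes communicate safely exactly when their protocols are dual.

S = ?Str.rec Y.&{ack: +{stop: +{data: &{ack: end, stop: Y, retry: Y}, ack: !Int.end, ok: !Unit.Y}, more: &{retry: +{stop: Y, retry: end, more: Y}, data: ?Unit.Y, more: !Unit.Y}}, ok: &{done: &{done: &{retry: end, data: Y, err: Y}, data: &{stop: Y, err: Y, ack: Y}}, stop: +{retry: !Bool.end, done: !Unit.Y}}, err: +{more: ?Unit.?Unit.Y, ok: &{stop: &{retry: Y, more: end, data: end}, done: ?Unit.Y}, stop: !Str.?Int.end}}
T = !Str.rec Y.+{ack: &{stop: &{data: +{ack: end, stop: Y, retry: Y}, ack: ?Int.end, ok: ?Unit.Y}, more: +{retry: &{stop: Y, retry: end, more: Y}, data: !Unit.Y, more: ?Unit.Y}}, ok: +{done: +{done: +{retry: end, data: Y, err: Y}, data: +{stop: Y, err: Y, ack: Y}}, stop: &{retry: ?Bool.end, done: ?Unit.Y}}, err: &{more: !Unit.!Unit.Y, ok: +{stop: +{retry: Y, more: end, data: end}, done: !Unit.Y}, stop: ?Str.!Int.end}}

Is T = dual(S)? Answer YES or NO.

?Str ‖ !Str  ok
  rec Y ‖ rec Y  ok (rec unchanged)
    &{ack,ok,err} ‖ +{ack,ok,err}  ok label sets agree
      [ack]
        +{stop,more} ‖ &{stop,more}  ok label sets agree
          [stop]
            +{data,ack,ok} ‖ &{data,ack,ok}  ok label sets agree
              [data]
                &{ack,stop,retry} ‖ +{ack,stop,retry}  ok label sets agree
                  [ack]
                    end ‖ end  ok
                  [stop]
                    Y ‖ Y  ok
                  [retry]
                    Y ‖ Y  ok
              [ack]
                !Int ‖ ?Int  ok
                  end ‖ end  ok
              [ok]
                !Unit ‖ ?Unit  ok
                  Y ‖ Y  ok
          [more]
            &{retry,data,more} ‖ +{retry,data,more}  ok label sets agree
              [retry]
                +{stop,retry,more} ‖ &{stop,retry,more}  ok label sets agree
                  [stop]
                    Y ‖ Y  ok
                  [retry]
                    end ‖ end  ok
                  [more]
                    Y ‖ Y  ok
              [data]
                ?Unit ‖ !Unit  ok
                  Y ‖ Y  ok
              [more]
                !Unit ‖ ?Unit  ok
                  Y ‖ Y  ok
      [ok]
        &{done,stop} ‖ +{done,stop}  ok label sets agree
          [done]
            &{done,data} ‖ +{done,data}  ok label sets agree
              [done]
                &{retry,data,err} ‖ +{retry,data,err}  ok label sets agree
                  [retry]
                    end ‖ end  ok
                  [data]
                    Y ‖ Y  ok
                  [err]
                    Y ‖ Y  ok
              [data]
                &{stop,err,ack} ‖ +{stop,err,ack}  ok label sets agree
                  [stop]
                    Y ‖ Y  ok
                  [err]
                    Y ‖ Y  ok
                  [ack]
                    Y ‖ Y  ok
          [stop]
            +{retry,done} ‖ &{retry,done}  ok label sets agree
              [retry]
                !Bool ‖ ?Bool  ok
                  end ‖ end  ok
              [done]
                !Unit ‖ ?Unit  ok
                  Y ‖ Y  ok
      [err]
        +{more,ok,stop} ‖ &{more,ok,stop}  ok label sets agree
          [more]
            ?Unit ‖ !Unit  ok
              ?Unit ‖ !Unit  ok
                Y ‖ Y  ok
          [ok]
            &{stop,done} ‖ +{stop,done}  ok label sets agree
              [stop]
                &{retry,more,data} ‖ +{retry,more,data}  ok label sets agree
                  [retry]
                    Y ‖ Y  ok
                  [more]
                    end ‖ end  ok
                  [data]
                    end ‖ end  ok
              [done]
                ?Unit ‖ !Unit  ok
                  Y ‖ Y  ok
          [stop]
            !Str ‖ ?Str  ok
              ?Int ‖ !Int  ok
                end ‖ end  ok

YES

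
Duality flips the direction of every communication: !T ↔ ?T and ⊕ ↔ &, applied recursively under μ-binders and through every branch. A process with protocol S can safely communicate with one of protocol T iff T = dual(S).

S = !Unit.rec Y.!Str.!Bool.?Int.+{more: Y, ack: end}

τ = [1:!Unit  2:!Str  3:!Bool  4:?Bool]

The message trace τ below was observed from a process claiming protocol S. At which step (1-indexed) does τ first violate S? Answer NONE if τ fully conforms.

4

@1 !Unit  ok  residual = rec Y.…
@2 !Str  ok  residual = !Bool.?Int.+{more: rec Y.…, ack: end}
@3 !Bool  ok  residual = ?Int.+{more: rec Y.…, ack: end}
@4 got ?Bool, protocol expects ?Int  ✗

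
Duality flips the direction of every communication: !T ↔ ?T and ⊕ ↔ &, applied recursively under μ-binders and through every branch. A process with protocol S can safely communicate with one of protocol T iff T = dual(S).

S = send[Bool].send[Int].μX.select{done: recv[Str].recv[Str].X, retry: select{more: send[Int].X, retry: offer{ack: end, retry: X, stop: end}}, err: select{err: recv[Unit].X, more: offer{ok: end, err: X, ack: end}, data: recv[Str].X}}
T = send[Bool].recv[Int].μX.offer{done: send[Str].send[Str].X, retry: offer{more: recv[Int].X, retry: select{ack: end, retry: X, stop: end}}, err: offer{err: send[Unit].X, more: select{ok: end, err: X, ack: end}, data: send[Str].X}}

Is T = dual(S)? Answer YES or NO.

NO

send[Bool] ‖ send[Bool]  ✗ same direction on both sides — not dual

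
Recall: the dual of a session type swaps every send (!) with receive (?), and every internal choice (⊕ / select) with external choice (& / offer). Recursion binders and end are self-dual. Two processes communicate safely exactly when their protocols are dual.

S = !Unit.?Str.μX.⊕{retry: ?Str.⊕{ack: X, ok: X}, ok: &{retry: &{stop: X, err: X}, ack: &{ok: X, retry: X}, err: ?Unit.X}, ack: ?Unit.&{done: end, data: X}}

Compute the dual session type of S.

!Unit → ?Unit
  ?Str → !Str
    μX → μX  (binder kept)
      ⊕{retry,ok,ack} → &{retry,ok,ack}  (select→offer)
        case retry:
          ?Str → !Str
            ⊕{ack,ok} → &{ack,ok}  (select→offer)
              case ack:
                dual(X) = X
              case ok:
                dual(X) = X
        case ok:
          &{retry,ack,err} → ⊕{retry,ack,err}  (external→internal)
            case retry:
              &{stop,err} → ⊕{stop,err}  (external→internal)
                case stop:
                  dual(X) = X
                case err:
                  dual(X) = X
            case ack:
              &{ok,retry} → ⊕{ok,retry}  (external→internal)
                case ok:
                  dual(X) = X
                case retry:
                  dual(X) = X
            case err:
              ?Unit → !Unit
                dual(X) = X
        case ack:
          ?Unit → !Unit
            &{done,data} → ⊕{done,data}  (external→internal)
              case done:
                dual(end) = end
              case data:
                dual(X) = X

?Unit.!Str.μX.&{retry: !Str.&{ack: X, ok: X}, ok: ⊕{retry: ⊕{stop: X, err: X}, ack: ⊕{ok: X, retry: X}, err: !Unit.X}, ack: !Unit.⊕{done: end, data: X}}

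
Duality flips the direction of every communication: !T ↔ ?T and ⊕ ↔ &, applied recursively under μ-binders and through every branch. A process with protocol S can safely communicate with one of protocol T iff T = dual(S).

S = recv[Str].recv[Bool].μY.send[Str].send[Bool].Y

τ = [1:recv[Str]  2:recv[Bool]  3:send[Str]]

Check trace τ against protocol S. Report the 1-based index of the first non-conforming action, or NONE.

NONE

@1 recv[Str]  ✓  now at recv[Bool].μY.…
@2 recv[Bool]  ✓  now at μY.…
@3 send[Str]  ✓  now at send[Bool].μY.…
τ conforms to S (length 3)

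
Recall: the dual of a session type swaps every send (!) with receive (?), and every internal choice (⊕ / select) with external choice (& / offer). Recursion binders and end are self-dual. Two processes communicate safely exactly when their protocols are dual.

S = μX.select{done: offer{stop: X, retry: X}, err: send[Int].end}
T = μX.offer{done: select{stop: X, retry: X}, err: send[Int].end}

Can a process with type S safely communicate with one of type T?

NO

μX ‖ μX  match (rec unchanged)
  select{done,err} ‖ offer{done,err}  match labels match
    case done:
      offer{stop,retry} ‖ select{stop,retry}  match labels match
        case stop:
          X ‖ X  match
        case retry:
          X ‖ X  match
    case err:
      send[Int] ‖ send[Int]  ✗ same direction on both sides — not dual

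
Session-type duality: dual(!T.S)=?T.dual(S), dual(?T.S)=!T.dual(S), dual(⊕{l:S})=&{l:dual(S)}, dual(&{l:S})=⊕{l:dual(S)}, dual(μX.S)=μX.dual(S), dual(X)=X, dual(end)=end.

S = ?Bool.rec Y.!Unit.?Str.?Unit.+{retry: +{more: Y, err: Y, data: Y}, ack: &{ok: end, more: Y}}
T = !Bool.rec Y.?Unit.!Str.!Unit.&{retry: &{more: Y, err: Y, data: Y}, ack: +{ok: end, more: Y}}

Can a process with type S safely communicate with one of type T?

?Bool vs !Bool  ✓
  rec Y vs rec Y  ✓ (binder kept)
    !Unit vs ?Unit  ✓
      ?Str vs !Str  ✓
        ?Unit vs !Unit  ✓
          +{retry,ack} vs &{retry,ack}  ✓ label sets agree
            [retry]
              +{more,err,data} vs &{more,err,data}  ✓ label sets agree
                [more]
                  Y vs Y  ✓
                [err]
                  Y vs Y  ✓
                [data]
                  Y vs Y  ✓
            [ack]
              &{ok,more} vs +{ok,more}  ✓ label sets agree
                [ok]
                  end vs end  ✓
                [more]
                  Y vs Y  ✓

YES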